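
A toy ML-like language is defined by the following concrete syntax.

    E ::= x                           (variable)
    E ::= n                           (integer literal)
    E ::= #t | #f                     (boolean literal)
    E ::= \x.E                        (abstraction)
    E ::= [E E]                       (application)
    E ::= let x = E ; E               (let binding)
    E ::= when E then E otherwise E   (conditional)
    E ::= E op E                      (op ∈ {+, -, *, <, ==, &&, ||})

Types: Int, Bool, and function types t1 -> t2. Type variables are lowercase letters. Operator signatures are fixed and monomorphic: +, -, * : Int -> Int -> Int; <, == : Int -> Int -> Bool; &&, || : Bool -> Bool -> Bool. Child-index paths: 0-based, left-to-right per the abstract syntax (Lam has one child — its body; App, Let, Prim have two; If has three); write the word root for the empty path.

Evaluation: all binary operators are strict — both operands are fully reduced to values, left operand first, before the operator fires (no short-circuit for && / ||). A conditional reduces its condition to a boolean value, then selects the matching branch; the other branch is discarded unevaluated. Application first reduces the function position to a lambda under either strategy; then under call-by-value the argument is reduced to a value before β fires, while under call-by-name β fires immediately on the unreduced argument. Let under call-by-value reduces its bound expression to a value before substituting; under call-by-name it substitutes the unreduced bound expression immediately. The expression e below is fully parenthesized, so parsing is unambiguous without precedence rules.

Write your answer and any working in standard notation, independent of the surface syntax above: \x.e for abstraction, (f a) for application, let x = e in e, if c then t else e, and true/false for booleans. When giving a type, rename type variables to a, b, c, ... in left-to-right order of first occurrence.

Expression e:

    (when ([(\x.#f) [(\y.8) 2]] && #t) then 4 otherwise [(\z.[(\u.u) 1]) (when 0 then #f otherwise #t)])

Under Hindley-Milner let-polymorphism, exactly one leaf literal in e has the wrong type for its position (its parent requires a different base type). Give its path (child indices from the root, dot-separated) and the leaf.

Answer: 2.1.0 : 0

Working:
\x._ : a -> Bool
\y._ : b -> Int
  unify b -> Int ~ Int -> c
  unify b ~ Int
  unify Int ~ c
_ _ : Int
  unify a -> Bool ~ Int -> d
  unify a ~ Int
  unify Bool ~ d
_ _ : Bool
  unify Bool ~ Bool
  unify Bool ~ Bool
  unify Bool ~ Bool
u : f
\u._ : f -> f
  unify f -> f ~ Int -> g
  unify f ~ Int
  unify Int ~ g
_ _ : Int
\z._ : e -> Int
  unify Int ~ Bool
  FAIL: mismatch Int ~ Bool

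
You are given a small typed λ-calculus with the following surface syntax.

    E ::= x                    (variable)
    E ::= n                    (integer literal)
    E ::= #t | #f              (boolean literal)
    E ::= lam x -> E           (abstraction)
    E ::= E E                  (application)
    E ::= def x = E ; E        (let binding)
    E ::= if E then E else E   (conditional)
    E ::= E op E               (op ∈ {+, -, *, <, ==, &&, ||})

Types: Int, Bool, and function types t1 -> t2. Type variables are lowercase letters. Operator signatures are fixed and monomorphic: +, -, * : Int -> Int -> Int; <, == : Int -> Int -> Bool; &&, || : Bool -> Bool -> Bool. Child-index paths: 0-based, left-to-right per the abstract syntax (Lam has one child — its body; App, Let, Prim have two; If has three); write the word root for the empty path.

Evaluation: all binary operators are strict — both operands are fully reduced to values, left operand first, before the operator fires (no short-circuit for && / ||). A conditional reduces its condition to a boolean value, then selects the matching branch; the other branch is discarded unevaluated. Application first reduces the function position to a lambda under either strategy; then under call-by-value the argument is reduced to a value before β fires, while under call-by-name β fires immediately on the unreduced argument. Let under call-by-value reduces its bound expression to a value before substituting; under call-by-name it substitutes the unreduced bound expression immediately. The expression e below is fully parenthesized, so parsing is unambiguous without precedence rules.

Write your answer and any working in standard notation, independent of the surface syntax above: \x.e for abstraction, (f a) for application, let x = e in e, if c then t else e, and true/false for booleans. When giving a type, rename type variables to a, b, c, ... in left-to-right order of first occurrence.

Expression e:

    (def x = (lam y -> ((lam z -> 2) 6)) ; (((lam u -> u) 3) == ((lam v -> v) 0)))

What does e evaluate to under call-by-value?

Working:
step 0: (let x = (\y.((\z.2) 6)) in (((\u.u) 3) == ((\v.v) 0)))
step 1: [let@root] (((\u.u) 3) == ((\v.v) 0))
step 2: [beta@0] (3 == ((\v.v) 0))
step 3: [beta@1] (3 == 0)
step 4: [delta@root] false

Answer: false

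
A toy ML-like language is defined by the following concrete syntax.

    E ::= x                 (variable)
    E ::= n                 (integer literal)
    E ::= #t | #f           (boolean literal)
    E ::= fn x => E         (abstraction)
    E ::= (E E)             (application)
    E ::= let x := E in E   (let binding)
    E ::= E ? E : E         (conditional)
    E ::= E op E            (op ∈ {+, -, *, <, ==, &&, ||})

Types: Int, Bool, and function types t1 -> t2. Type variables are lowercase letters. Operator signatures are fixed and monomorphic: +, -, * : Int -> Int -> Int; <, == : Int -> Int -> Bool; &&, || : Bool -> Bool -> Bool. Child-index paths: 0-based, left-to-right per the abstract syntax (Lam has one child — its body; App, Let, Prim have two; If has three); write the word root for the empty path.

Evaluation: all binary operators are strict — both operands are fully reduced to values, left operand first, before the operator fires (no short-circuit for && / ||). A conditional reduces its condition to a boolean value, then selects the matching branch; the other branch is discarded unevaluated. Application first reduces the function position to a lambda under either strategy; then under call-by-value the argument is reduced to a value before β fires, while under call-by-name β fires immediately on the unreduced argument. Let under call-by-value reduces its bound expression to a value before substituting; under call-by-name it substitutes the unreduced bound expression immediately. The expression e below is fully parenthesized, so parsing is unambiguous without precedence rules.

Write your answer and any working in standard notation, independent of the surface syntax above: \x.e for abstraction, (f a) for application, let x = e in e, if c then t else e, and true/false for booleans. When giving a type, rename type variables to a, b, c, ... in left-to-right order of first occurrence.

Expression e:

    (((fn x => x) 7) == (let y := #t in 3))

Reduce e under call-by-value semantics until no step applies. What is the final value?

Answer: false

Working:
step 0: (((\x.x) 7) == (let y = true in 3))
step 1: [beta@0] (7 == (let y = true in 3))
step 2: [let@1] (7 == 3)
step 3: [delta@root] false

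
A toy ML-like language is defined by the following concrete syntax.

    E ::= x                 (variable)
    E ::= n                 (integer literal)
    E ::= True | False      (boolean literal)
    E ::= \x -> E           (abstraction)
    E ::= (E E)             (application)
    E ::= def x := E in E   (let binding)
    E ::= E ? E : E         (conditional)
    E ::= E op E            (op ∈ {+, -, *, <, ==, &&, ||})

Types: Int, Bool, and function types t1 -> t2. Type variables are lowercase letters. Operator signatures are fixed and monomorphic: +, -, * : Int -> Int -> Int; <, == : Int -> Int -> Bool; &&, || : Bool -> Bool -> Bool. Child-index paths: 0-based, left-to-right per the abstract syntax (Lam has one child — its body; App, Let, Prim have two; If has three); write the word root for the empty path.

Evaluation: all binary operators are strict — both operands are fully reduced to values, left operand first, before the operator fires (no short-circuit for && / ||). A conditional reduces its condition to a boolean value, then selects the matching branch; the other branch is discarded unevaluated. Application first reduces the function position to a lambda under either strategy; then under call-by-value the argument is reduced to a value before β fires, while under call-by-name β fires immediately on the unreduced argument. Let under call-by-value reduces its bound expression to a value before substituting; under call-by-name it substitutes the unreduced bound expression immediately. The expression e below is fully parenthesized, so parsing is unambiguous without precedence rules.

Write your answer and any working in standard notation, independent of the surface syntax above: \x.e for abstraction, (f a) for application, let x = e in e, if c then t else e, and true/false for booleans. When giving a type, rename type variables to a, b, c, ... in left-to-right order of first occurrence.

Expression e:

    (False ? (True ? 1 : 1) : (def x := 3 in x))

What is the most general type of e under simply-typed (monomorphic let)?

Trace:
  unify Bool ~ Bool
  unify Bool ~ Bool
  unify Int ~ Int
let x : Int
x : Int
  unify Int ~ Int

Answer: Int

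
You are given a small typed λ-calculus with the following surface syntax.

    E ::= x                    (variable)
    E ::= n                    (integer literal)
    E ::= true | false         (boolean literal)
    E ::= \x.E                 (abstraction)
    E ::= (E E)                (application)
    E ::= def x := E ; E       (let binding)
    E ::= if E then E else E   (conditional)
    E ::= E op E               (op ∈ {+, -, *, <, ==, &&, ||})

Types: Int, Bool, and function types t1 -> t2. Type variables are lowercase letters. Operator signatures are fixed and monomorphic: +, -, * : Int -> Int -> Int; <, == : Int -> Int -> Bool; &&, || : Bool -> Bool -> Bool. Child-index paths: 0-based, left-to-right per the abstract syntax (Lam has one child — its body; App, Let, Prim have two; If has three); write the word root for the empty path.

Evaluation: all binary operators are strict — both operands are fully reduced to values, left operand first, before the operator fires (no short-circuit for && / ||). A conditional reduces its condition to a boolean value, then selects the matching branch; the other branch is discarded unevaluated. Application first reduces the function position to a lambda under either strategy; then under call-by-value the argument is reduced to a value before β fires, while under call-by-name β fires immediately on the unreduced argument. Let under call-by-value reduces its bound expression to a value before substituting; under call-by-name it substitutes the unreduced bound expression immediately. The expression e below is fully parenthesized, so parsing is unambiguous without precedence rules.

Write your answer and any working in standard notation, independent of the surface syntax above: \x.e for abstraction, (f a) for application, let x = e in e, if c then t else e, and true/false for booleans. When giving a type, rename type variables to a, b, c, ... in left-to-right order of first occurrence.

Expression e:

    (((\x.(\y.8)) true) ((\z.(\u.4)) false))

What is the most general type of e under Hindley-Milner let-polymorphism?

Answer: Int

Working:
\y._ : b -> Int
\x._ : a -> b -> Int
  unify a -> b -> Int ~ Bool -> c
  unify a ~ Bool
  unify b -> Int ~ c
_ _ : b -> Int
\u._ : e -> Int
\z._ : d -> e -> Int
  unify d -> e -> Int ~ Bool -> f
  unify d ~ Bool
  unify e -> Int ~ f
_ _ : e -> Int
  unify b -> Int ~ (e -> Int) -> g
  unify b ~ e -> Int
  unify Int ~ g
_ _ : Int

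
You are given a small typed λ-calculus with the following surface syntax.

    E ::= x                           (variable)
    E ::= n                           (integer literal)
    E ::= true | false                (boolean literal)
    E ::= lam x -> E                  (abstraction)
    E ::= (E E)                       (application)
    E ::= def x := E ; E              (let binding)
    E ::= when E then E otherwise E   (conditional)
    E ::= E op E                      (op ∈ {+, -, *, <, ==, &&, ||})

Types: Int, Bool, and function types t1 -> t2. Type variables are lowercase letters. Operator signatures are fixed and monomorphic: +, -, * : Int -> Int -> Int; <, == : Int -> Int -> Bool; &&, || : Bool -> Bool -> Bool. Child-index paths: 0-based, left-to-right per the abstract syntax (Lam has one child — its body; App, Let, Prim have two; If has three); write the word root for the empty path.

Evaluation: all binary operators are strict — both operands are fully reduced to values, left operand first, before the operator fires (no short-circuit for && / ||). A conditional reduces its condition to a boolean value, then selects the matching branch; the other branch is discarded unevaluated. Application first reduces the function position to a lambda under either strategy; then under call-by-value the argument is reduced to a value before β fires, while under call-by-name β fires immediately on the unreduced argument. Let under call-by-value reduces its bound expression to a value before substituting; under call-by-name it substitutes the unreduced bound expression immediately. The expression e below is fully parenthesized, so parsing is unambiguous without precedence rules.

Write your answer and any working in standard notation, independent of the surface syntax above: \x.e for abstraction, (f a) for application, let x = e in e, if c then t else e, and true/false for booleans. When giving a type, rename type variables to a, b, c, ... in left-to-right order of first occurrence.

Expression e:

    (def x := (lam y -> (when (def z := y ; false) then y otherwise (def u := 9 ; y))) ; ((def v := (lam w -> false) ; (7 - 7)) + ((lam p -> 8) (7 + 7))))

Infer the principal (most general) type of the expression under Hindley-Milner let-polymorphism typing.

Derivation:
y : a
let z : a
  unify Bool ~ Bool
y : a
let u : Int
y : a
  unify a ~ a
\y._ : a -> a
let x : forall. a -> a
\w._ : b -> Bool
let v : forall. b -> Bool
  unify Int ~ Int
  unify Int ~ Int
  unify Int ~ Int
\p._ : c -> Int
  unify Int ~ Int
  unify Int ~ Int
  unify c -> Int ~ Int -> d
  unify c ~ Int
  unify Int ~ d
_ _ : Int
  unify Int ~ Int

Answer: Int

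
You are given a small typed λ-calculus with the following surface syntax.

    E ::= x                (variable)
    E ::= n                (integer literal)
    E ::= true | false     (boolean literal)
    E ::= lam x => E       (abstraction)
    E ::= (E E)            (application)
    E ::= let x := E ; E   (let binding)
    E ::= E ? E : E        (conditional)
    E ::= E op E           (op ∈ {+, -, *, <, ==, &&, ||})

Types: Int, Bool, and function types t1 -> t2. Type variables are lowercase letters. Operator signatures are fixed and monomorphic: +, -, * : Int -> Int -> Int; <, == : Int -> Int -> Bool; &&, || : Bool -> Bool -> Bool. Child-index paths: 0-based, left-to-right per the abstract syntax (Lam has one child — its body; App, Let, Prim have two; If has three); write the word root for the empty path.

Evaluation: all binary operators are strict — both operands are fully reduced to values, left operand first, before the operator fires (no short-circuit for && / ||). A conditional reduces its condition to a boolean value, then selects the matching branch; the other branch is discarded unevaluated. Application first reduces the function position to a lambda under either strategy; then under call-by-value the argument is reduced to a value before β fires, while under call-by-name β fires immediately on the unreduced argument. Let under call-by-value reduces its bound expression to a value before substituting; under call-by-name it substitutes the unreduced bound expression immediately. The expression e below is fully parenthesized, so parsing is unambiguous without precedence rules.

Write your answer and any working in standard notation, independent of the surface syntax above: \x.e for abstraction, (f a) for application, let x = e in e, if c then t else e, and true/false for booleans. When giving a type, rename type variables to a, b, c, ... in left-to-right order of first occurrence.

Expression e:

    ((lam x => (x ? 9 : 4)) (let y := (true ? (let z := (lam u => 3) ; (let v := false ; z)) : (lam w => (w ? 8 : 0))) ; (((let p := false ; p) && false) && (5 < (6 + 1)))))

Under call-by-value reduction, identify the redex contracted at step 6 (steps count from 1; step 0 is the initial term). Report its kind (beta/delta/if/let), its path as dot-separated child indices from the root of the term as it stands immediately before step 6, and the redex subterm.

Answer: delta at 1.0 : (false && false)

Derivation:
step 0: ((\x.(if x then 9 else 4)) (let y = (if true then (let z = (\u.3) in (let v = false in z)) else (\w.(if w then 8 else 0))) in (((let p = false in p) && false) && (5 < (6 + 1)))))
step 1: [if@1.0] ((\x.(if x then 9 else 4)) (let y = (let z = (\u.3) in (let v = false in z)) in (((let p = false in p) && false) && (5 < (6 + 1)))))
step 2: [let@1.0] ((\x.(if x then 9 else 4)) (let y = (let v = false in (\u.3)) in (((let p = false in p) && false) && (5 < (6 + 1)))))
step 3: [let@1.0] ((\x.(if x then 9 else 4)) (let y = (\u.3) in (((let p = false in p) && false) && (5 < (6 + 1)))))
step 4: [let@1] ((\x.(if x then 9 else 4)) (((let p = false in p) && false) && (5 < (6 + 1))))
step 5: [let@1.0.0] ((\x.(if x then 9 else 4)) ((false && false) && (5 < (6 + 1))))
step 6: [delta@1.0] ((\x.(if x then 9 else 4)) (false && (5 < (6 + 1))))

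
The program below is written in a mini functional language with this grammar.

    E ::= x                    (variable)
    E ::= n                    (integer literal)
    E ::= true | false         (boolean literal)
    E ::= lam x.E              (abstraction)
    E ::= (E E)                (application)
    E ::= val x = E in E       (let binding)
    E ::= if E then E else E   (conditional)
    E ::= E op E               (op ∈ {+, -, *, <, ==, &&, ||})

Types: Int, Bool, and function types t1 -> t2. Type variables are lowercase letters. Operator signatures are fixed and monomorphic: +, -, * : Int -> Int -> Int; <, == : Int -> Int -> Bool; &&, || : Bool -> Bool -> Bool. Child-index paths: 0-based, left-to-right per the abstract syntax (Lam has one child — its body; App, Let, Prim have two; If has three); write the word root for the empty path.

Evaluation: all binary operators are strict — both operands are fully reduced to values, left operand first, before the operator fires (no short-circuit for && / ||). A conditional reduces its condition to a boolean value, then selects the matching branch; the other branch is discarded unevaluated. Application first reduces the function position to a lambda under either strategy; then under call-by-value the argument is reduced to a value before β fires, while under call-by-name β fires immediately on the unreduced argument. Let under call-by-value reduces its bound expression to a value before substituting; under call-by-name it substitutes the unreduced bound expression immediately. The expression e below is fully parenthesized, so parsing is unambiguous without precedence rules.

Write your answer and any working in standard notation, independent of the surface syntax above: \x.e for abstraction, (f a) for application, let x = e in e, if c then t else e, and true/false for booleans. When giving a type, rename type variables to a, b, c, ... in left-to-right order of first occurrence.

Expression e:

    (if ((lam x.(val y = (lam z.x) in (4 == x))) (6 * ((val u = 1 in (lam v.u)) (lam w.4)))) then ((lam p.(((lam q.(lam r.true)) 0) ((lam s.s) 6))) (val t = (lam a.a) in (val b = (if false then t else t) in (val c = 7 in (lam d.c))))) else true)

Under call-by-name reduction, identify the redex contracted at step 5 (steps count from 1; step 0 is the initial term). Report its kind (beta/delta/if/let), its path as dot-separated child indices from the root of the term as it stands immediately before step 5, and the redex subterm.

Answer: delta at 0.1 : (6 * 1)

Trace:
step 0: (if ((\x.(let y = (\z.x) in (4 == x))) (6 * ((let u = 1 in (\v.u)) (\w.4)))) then ((\p.(((\q.(\r.true)) 0) ((\s.s) 6))) (let t = (\a.a) in (let b = (if false then t else t) in (let c = 7 in (\d.c))))) else true)
step 1: [beta@0] (if (let y = (\z.(6 * ((let u = 1 in (\v.u)) (\w.4)))) in (4 == (6 * ((let u = 1 in (\v.u)) (\w.4))))) then ((\p.(((\q.(\r.true)) 0) ((\s.s) 6))) (let t = (\a.a) in (let b = (if false then t else t) in (let c = 7 in (\d.c))))) else true)
step 2: [let@0] (if (4 == (6 * ((let u = 1 in (\v.u)) (\w.4)))) then ((\p.(((\q.(\r.true)) 0) ((\s.s) 6))) (let t = (\a.a) in (let b = (if false then t else t) in (let c = 7 in (\d.c))))) else true)
step 3: [let@0.1.1.0] (if (4 == (6 * ((\v.1) (\w.4)))) then ((\p.(((\q.(\r.true)) 0) ((\s.s) 6))) (let t = (\a.a) in (let b = (if false then t else t) in (let c = 7 in (\d.c))))) else true)
step 4: [beta@0.1.1] (if (4 == (6 * 1)) then ((\p.(((\q.(\r.true)) 0) ((\s.s) 6))) (let t = (\a.a) in (let b = (if false then t else t) in (let c = 7 in (\d.c))))) else true)
step 5: [delta@0.1] (if (4 == 6) then ((\p.(((\q.(\r.true)) 0) ((\s.s) 6))) (let t = (\a.a) in (let b = (if false then t else t) in (let c = 7 in (\d.c))))) else true)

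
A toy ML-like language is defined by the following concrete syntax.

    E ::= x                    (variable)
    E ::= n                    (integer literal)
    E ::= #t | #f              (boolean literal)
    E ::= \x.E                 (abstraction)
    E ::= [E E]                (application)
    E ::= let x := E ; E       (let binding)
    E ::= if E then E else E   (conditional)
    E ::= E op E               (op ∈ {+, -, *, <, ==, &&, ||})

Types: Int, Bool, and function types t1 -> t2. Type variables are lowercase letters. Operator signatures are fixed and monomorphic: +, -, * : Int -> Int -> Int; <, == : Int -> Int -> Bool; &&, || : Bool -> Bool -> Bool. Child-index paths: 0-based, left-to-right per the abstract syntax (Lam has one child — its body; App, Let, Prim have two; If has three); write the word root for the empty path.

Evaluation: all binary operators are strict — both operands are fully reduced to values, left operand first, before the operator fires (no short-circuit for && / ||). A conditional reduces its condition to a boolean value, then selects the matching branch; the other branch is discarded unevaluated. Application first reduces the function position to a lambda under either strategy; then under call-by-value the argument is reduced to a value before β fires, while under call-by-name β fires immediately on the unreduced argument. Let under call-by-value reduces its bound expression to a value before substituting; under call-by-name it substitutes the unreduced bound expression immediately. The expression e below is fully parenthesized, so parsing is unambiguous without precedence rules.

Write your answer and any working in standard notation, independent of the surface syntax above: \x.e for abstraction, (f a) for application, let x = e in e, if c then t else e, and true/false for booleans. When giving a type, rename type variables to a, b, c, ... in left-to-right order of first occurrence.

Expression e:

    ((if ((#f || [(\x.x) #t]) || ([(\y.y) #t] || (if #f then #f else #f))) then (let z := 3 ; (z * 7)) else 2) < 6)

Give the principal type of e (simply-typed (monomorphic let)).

Trace:
  unify Bool ~ Bool
x : a
\x._ : a -> a
  unify a -> a ~ Bool -> b
  unify a ~ Bool
  unify Bool ~ b
_ _ : Bool
  unify Bool ~ Bool
  unify Bool ~ Bool
y : c
\y._ : c -> c
  unify c -> c ~ Bool -> d
  unify c ~ Bool
  unify Bool ~ d
_ _ : Bool
  unify Bool ~ Bool
  unify Bool ~ Bool
  unify Bool ~ Bool
  unify Bool ~ Bool
  unify Bool ~ Bool
  unify Bool ~ Bool
let z : Int
z : Int
  unify Int ~ Int
  unify Int ~ Int
  unify Int ~ Int
  unify Int ~ Int
  unify Int ~ Int

Answer: Bool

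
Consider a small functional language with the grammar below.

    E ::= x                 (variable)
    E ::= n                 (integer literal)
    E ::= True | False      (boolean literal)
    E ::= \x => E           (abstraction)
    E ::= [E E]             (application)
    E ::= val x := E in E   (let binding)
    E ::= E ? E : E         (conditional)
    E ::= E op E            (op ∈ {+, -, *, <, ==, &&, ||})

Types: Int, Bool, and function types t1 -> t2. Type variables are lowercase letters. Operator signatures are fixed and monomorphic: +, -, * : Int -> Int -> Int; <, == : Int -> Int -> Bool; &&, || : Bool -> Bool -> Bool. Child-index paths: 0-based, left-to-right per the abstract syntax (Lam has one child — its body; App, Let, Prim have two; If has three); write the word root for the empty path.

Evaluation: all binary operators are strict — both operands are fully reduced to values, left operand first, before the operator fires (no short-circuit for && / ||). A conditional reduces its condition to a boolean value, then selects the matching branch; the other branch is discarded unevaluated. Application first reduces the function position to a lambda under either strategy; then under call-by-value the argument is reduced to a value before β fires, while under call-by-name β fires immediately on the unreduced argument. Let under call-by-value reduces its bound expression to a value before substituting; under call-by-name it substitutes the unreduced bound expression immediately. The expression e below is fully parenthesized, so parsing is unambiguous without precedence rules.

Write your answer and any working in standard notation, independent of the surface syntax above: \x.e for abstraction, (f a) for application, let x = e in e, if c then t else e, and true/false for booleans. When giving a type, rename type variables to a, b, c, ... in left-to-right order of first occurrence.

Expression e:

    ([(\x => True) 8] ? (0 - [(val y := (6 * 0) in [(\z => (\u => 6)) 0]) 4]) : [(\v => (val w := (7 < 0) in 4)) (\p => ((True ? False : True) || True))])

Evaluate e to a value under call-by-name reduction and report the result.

Answer: -6

Working:
step 0: (if ((\x.true) 8) then (0 - ((let y = (6 * 0) in ((\z.(\u.6)) 0)) 4)) else ((\v.(let w = (7 < 0) in 4)) (\p.((if true then false else true) || true))))
step 1: [beta@0] (if true then (0 - ((let y = (6 * 0) in ((\z.(\u.6)) 0)) 4)) else ((\v.(let w = (7 < 0) in 4)) (\p.((if true then false else true) || true))))
step 2: [if@root] (0 - ((let y = (6 * 0) in ((\z.(\u.6)) 0)) 4))
step 3: [let@1.0] (0 - (((\z.(\u.6)) 0) 4))
step 4: [beta@1.0] (0 - ((\u.6) 4))
step 5: [beta@1] (0 - 6)
step 6: [delta@root] -6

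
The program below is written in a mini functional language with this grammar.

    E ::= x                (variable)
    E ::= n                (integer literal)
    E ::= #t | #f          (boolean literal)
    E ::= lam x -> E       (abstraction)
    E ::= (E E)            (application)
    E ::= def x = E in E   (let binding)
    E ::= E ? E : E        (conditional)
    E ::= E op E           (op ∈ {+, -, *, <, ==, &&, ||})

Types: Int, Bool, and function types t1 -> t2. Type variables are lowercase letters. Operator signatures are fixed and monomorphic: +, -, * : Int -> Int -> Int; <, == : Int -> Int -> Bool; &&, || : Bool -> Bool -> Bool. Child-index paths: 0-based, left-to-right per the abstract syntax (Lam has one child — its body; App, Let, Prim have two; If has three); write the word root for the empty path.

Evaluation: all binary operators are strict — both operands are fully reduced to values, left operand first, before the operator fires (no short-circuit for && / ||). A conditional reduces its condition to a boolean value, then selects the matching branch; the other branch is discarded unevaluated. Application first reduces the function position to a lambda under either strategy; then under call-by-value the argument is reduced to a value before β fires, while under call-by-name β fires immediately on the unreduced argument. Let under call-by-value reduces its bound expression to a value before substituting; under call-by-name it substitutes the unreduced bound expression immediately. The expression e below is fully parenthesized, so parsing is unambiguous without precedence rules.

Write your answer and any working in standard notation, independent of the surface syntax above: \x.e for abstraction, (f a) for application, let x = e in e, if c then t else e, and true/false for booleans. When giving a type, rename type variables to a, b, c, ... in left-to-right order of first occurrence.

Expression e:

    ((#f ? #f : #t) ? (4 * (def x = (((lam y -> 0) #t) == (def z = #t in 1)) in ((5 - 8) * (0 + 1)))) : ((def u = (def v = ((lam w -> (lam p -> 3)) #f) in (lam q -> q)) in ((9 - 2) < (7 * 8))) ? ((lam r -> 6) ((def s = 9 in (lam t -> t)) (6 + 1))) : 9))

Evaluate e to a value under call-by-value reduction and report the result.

Answer: -12

Derivation:
step 0: (if (if false then false else true) then (4 * (let x = (((\y.0) true) == (let z = true in 1)) in ((5 - 8) * (0 + 1)))) else (if (let u = (let v = ((\w.(\p.3)) false) in (\q.q)) in ((9 - 2) < (7 * 8))) then ((\r.6) ((let s = 9 in (\t.t)) (6 + 1))) else 9))
step 1: [if@0] (if true then (4 * (let x = (((\y.0) true) == (let z = true in 1)) in ((5 - 8) * (0 + 1)))) else (if (let u = (let v = ((\w.(\p.3)) false) in (\q.q)) in ((9 - 2) < (7 * 8))) then ((\r.6) ((let s = 9 in (\t.t)) (6 + 1))) else 9))
step 2: [if@root] (4 * (let x = (((\y.0) true) == (let z = true in 1)) in ((5 - 8) * (0 + 1))))
step 3: [beta@1.0.0] (4 * (let x = (0 == (let z = true in 1)) in ((5 - 8) * (0 + 1))))
step 4: [let@1.0.1] (4 * (let x = (0 == 1) in ((5 - 8) * (0 + 1))))
step 5: [delta@1.0] (4 * (let x = false in ((5 - 8) * (0 + 1))))
step 6: [let@1] (4 * ((5 - 8) * (0 + 1)))
step 7: [delta@1.0] (4 * (-3 * (0 + 1)))
step 8: [delta@1.1] (4 * (-3 * 1))
step 9: [delta@1] (4 * -3)
step 10: [delta@root] -12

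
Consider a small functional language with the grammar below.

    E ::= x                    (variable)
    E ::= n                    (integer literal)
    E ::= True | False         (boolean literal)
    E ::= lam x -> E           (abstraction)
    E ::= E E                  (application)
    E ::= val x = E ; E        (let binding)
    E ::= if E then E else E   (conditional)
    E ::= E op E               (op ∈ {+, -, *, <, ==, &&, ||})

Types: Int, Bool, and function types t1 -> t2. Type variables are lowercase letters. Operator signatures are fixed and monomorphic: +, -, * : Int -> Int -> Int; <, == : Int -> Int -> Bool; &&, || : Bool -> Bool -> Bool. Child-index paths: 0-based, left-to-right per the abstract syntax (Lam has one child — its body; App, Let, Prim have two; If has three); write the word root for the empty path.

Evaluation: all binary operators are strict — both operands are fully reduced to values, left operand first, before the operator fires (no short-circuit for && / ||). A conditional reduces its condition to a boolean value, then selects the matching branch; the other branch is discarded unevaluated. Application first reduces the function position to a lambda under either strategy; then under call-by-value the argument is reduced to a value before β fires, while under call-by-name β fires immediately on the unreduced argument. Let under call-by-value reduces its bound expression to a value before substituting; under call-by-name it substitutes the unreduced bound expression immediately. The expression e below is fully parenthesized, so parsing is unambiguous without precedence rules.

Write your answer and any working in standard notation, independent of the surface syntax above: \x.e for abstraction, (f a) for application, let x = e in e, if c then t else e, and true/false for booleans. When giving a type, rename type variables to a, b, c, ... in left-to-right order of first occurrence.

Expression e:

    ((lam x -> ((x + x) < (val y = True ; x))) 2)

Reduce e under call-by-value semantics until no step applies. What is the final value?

Derivation:
step 0: ((\x.((x + x) < (let y = true in x))) 2)
step 1: [beta@root] ((2 + 2) < (let y = true in 2))
step 2: [delta@0] (4 < (let y = true in 2))
step 3: [let@1] (4 < 2)
step 4: [delta@root] false

Answer: false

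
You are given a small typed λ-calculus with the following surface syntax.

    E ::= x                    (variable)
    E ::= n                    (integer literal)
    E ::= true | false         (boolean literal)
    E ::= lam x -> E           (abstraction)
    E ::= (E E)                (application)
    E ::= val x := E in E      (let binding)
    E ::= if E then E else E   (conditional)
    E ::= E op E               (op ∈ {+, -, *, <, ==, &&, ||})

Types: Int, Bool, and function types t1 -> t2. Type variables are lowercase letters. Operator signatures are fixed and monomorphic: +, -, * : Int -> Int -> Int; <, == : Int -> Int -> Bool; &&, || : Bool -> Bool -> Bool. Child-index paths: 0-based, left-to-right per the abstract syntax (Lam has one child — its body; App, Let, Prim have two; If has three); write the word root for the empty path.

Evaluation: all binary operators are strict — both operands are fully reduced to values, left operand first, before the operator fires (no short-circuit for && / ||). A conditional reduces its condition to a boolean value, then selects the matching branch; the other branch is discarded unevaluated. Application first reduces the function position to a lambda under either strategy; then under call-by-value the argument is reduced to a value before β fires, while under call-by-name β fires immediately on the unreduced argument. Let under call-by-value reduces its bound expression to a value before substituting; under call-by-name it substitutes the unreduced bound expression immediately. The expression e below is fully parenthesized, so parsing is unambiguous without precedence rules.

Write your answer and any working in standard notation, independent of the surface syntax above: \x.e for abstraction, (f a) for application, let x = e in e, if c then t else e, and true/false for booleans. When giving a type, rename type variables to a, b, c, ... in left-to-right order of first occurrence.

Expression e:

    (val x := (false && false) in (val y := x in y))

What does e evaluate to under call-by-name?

Answer: false

Working:
step 0: (let x = (false && false) in (let y = x in y))
step 1: [let@root] (let y = (false && false) in y)
step 2: [let@root] (false && false)
step 3: [delta@root] false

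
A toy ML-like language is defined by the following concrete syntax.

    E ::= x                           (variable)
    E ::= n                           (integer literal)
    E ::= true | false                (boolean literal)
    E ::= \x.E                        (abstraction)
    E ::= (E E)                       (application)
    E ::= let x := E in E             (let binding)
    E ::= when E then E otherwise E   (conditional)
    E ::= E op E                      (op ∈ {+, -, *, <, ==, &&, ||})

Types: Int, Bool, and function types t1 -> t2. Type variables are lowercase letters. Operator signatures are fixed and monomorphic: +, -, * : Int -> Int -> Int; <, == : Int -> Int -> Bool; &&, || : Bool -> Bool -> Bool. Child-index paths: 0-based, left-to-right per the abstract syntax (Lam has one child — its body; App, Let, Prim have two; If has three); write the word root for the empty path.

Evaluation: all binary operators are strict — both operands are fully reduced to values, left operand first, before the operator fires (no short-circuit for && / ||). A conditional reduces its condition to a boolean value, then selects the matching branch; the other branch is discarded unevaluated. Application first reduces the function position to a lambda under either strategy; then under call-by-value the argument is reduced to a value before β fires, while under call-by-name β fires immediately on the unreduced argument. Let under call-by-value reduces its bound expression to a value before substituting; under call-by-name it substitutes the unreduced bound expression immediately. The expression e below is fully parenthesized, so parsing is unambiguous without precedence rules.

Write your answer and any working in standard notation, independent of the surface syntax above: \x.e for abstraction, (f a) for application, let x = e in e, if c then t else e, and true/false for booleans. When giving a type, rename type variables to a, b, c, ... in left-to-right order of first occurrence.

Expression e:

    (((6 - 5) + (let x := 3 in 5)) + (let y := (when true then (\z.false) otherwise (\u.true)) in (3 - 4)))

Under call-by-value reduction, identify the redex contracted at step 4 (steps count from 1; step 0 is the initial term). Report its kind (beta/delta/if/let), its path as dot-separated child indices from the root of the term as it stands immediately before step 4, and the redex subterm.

Working:
step 0: (((6 - 5) + (let x = 3 in 5)) + (let y = (if true then (\z.false) else (\u.true)) in (3 - 4)))
step 1: [delta@0.0] ((1 + (let x = 3 in 5)) + (let y = (if true then (\z.false) else (\u.true)) in (3 - 4)))
step 2: [let@0.1] ((1 + 5) + (let y = (if true then (\z.false) else (\u.true)) in (3 - 4)))
step 3: [delta@0] (6 + (let y = (if true then (\z.false) else (\u.true)) in (3 - 4)))
step 4: [if@1.0] (6 + (let y = (\z.false) in (3 - 4)))

Answer: if at 1.0 : (if true then (\z.false) else (\u.true))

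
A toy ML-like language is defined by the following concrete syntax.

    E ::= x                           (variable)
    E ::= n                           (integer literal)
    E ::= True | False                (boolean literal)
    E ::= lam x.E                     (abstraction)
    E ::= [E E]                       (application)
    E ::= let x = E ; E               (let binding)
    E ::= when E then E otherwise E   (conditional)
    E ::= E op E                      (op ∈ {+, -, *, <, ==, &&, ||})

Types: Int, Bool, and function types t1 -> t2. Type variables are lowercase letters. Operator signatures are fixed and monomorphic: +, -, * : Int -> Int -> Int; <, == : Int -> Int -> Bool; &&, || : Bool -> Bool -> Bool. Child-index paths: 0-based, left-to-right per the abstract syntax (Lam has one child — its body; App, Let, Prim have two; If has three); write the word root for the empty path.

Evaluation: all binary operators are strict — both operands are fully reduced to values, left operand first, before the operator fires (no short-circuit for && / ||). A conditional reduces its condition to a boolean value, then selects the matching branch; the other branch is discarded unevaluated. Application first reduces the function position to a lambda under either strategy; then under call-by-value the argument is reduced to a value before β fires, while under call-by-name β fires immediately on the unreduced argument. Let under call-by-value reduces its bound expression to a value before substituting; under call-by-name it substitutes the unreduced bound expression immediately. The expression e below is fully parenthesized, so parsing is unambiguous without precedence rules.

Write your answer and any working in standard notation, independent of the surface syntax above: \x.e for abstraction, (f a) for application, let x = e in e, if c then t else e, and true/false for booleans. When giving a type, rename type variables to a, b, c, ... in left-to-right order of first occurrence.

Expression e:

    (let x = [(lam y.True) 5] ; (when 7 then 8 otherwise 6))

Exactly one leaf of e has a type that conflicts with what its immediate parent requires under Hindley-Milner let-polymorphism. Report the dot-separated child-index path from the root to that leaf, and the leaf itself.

Answer: 1.0 : 7

Working:
\y._ : a -> Bool
  unify a -> Bool ~ Int -> b
  unify a ~ Int
  unify Bool ~ b
_ _ : Bool
let x : Bool
  unify Int ~ Bool
  FAIL: mismatch Int ~ Bool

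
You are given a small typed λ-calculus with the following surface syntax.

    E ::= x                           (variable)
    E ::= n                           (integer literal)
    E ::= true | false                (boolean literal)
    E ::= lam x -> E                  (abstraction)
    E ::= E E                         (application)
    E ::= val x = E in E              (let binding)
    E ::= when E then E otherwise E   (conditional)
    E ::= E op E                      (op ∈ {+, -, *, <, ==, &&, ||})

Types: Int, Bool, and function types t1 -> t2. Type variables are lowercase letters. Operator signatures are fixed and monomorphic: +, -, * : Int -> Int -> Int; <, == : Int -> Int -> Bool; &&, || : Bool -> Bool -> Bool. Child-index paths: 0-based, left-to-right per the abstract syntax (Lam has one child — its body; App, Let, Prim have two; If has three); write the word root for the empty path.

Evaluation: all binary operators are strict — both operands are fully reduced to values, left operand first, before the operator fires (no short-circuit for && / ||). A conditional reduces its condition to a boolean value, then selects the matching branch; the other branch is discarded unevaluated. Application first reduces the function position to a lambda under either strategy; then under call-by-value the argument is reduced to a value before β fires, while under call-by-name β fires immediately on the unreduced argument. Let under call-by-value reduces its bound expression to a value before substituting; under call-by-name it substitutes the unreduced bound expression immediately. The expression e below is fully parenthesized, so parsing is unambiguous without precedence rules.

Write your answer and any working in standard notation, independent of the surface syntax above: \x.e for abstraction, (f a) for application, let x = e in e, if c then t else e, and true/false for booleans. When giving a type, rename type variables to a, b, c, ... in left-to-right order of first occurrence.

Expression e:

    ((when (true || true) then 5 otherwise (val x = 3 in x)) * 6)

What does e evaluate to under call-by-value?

Answer: 30

Derivation:
step 0: ((if (true || true) then 5 else (let x = 3 in x)) * 6)
step 1: [delta@0.0] ((if true then 5 else (let x = 3 in x)) * 6)
step 2: [if@0] (5 * 6)
step 3: [delta@root] 30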